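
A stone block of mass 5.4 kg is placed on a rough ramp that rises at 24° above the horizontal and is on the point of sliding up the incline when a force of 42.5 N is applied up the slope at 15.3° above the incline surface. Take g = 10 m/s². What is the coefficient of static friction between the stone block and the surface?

μ ≈ 0.499

On the verge of sliding up the incline, friction is at its maximum μN and acts down the slope.
Perpendicular to incline: N = W cos 24° − P sin 15.3° = 49.33 − 11.21 = 38.12 N.
Along incline: P cos 15.3° − μN = W sin 24° → μ = −(W sin 24° − P cos 15.3°) / N = 0.4993.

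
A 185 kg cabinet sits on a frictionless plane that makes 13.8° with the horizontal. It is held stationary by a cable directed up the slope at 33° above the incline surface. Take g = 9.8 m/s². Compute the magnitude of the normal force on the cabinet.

Take axes along and perpendicular to the incline. Weight components: W sin 13.8° = 432.5 N down-slope, W cos 13.8° = 1761 N into the surface.
Along incline: T cos 33° = W sin 13.8° → T = 515.7 N.
Perpendicular: N = W cos 13.8° − T sin 33° = 1480 N.

N ≈ 1480 N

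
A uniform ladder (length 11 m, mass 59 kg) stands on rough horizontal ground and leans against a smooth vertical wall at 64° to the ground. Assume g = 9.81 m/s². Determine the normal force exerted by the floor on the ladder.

ΣF_y = 0: N_floor = 59×9.81 = 578.79 N.

N_floor ≈ 579 N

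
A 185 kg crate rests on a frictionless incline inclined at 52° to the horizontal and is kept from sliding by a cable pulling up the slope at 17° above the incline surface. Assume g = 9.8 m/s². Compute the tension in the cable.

T ≈ 1490 N

Take axes along and perpendicular to the incline. Weight components: W sin 52° = 1429 N down-slope, W cos 52° = 1116 N into the surface.
Along incline: T cos 17° = W sin 52° → T = 1494 N.
Perpendicular: N = W cos 52° − T sin 17° = 679.4 N.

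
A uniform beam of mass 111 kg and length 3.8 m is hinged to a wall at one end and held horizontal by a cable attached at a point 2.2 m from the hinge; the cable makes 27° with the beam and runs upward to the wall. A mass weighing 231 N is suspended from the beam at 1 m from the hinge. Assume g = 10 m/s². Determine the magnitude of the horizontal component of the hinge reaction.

H_x ≈ 2090 N

Take torques about the hinge: T sin 27° · 2.2 = 111×10×1.9 + 231×1 = 2340 N·m.
So T = 2340 / (0.4540 × 2.2) = 2342.9 N.
ΣF_x = 0: H_x = T cos 27° = 2087.5 N.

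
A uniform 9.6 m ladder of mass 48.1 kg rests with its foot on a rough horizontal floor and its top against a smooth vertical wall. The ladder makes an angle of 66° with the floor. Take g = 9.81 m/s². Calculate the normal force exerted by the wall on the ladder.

N_wall ≈ 105 N

Torques about the foot: N_wall · 9.6 sin 66° = 48.1×9.81×4.8 cos 66° → N_wall = 105.04 N.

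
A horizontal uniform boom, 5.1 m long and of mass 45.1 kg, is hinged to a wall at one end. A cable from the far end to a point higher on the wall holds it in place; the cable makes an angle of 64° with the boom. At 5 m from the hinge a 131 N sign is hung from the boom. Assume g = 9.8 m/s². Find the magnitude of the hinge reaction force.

|H| ≈ 281 N

Take torques about the hinge: T sin 64° · 5.1 = 45.1×9.8×2.55 + 131×5 = 1782 N·m.
So T = 1782 / (0.8988 × 5.1) = 388.77 N.
ΣF_x = 0: H_x = T cos 64° = 170.42 N.
ΣF_y = 0: H_y = (45.1×9.8 + 131) − T sin 64° = 572.98 − 349.42 = 223.56 N.
|H| = √(H_x² + H_y²) = √((170.42)² + (223.56)²) = 281.11 N.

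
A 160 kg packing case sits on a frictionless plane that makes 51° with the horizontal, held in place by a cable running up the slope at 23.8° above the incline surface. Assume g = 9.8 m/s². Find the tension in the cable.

Take axes along and perpendicular to the incline. Weight components: W sin 51° = 1219 N down-slope, W cos 51° = 986.8 N into the surface.
Along incline: T cos 23.8° = W sin 51° → T = 1332 N.
Perpendicular: N = W cos 51° − T sin 23.8° = 449.3 N.

T ≈ 1330 N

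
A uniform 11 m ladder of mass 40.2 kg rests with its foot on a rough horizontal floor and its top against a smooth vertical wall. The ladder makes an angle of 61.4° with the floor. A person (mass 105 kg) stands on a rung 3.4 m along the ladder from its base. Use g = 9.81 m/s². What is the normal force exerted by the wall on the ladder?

N_wall ≈ 281 N

Torques about the foot: N_wall · 11 sin 61.4° = 40.2×9.81×5.5 cos 61.4° + 105×9.81×3.4 cos 61.4° → N_wall = 281.09 N.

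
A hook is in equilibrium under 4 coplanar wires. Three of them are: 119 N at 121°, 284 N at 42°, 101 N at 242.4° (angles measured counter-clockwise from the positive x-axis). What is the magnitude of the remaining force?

Sum the known components: ΣF_x = 103 N, ΣF_y = 202.5 N.
For equilibrium the remaining force must supply (−ΣF_x, −ΣF_y) = (-103, -202.5) N.
Magnitude = √((-103)² + (-202.5)²) = 227.2 N; direction = atan2(-202.5, -103) = 243.1°.

F ≈ 227 N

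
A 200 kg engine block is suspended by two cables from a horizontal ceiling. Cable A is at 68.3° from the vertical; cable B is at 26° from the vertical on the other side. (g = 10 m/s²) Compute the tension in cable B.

Angles from the horizontal: cable A is 90° − 68.3° = 21.7°, cable B is 90° − 26° = 64°.
Weight W = 200 × 10 = 2000 N acts straight down.
Horizontal: T_A cos 21.7° = T_B cos 64°  →  T_A = 0.4718 T_B.
Vertical: T_A sin 21.7° + T_B sin 64° = 2000.
Substituting the horizontal relation into the vertical equation gives 1.073 T_B = 2000, so T_B = 1864 N.

T_B ≈ 1860 N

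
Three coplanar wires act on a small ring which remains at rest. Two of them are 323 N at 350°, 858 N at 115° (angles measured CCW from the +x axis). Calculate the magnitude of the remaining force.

F ≈ 723 N

Sum the known components: ΣF_x = -44.51 N, ΣF_y = 721.5 N.
For equilibrium the remaining force must supply (−ΣF_x, −ΣF_y) = (44.51, -721.5) N.
Magnitude = √((44.51)² + (-721.5)²) = 722.9 N; direction = atan2(-721.5, 44.51) = 273.5°.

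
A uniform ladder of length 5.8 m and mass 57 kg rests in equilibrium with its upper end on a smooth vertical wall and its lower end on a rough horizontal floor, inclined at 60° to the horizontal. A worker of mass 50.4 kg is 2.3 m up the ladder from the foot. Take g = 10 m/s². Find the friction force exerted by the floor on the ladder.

Torques about the foot: N_wall · 5.8 sin 60° = 57×10×2.9 cos 60° + 50.4×10×2.3 cos 60° → N_wall = 279.94 N.
ΣF_x = 0: f_floor = N_wall = 279.94 N.

f ≈ 280 N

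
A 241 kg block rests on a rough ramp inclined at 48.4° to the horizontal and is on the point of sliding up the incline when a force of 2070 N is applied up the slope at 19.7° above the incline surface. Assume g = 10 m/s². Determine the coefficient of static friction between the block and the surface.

μ ≈ 0.163

On the verge of sliding up the incline, friction is at its maximum μN and acts down the slope.
Perpendicular to incline: N = W cos 48.4° − P sin 19.7° = 1600 − 697.8 = 902.3 N.
Along incline: P cos 19.7° − μN = W sin 48.4° → μ = −(W sin 48.4° − P cos 19.7°) / N = 0.1625.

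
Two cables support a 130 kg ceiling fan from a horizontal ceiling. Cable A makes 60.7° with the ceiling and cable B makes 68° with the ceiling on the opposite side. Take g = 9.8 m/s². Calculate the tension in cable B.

T_B ≈ 799 N

Weight W = 130 × 9.8 = 1274 N acts straight down.
Horizontal: T_A cos 60.7° = T_B cos 68°  →  T_A = 0.7655 T_B.
Vertical: T_A sin 60.7° + T_B sin 68° = 1274.
Substituting the horizontal relation into the vertical equation gives 1.595 T_B = 1274, so T_B = 798.9 N.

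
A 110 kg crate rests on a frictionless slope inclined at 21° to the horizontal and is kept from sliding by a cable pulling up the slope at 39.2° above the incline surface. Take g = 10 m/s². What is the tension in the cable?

T ≈ 509 N

Take axes along and perpendicular to the incline. Weight components: W sin 21° = 394.2 N down-slope, W cos 21° = 1027 N into the surface.
Along incline: T cos 39.2° = W sin 21° → T = 508.7 N.
Perpendicular: N = W cos 21° − T sin 39.2° = 705.4 N.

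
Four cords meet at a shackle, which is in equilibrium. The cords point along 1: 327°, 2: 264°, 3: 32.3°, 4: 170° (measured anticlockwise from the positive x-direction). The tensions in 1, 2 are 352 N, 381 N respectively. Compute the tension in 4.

T_4 ≈ 919 N

Resolve: ΣF_x = 352 cos 327° + 381 cos 264° + T_3 cos 32.3° + T_4 cos 170° = 0.
        ΣF_y = 352 sin 327° + 381 sin 264° + T_3 sin 32.3° + T_4 sin 170° = 0.
The known terms sum to (255.4, -570.6) N, so 0.8453 T_3 − 0.9848 T_4 = -255.4 and 0.5344 T_3 + 0.1736 T_4 = 570.6.
Solving simultaneously: T_3 = 769.1 N, T_4 = 919.4 N.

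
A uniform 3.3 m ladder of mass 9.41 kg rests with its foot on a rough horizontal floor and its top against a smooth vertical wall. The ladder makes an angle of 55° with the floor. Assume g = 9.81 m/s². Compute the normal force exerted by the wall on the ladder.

Torques about the foot: N_wall · 3.3 sin 55° = 9.41×9.81×1.65 cos 55° → N_wall = 32.319 N.

N_wall ≈ 32.3 N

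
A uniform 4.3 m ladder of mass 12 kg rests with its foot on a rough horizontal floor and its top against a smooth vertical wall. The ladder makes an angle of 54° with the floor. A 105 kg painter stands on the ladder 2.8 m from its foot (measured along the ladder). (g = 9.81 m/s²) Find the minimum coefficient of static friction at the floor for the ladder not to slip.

μ_min ≈ 0.462

ΣF_y = 0: N_floor = 12×9.81 + 105×9.81 = 1147.8 N.
Torques about the foot: N_wall · 4.3 sin 54° = 12×9.81×2.15 cos 54° + 105×9.81×2.8 cos 54° → N_wall = 530.08 N.
ΣF_x = 0: f_floor = N_wall = 530.08 N.
μ_min = f_floor / N_floor = 530.08 / 1147.8 = 0.4618.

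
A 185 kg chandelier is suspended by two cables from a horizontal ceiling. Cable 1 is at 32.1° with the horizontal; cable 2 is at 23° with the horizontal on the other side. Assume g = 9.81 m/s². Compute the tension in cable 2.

Weight W = 185 × 9.81 = 1815 N acts straight down.
Horizontal: T_1 cos 32.1° = T_2 cos 23°  →  T_1 = 1.087 T_2.
Vertical: T_1 sin 32.1° + T_2 sin 23° = 1815.
Substituting the horizontal relation into the vertical equation gives 0.9682 T_2 = 1815, so T_2 = 1875 N.

T_2 ≈ 1870 N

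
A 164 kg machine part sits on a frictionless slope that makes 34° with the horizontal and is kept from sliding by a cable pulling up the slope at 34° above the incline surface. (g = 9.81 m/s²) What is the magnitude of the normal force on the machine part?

Take axes along and perpendicular to the incline. Weight components: W sin 34° = 899.7 N down-slope, W cos 34° = 1334 N into the surface.
Along incline: T cos 34° = W sin 34° → T = 1085 N.
Perpendicular: N = W cos 34° − T sin 34° = 727 N.

N ≈ 727 N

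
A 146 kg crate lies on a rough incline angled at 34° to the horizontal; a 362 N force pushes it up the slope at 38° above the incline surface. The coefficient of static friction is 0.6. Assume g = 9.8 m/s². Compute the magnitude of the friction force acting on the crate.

f ≈ 515 N

Axes along / perpendicular to the incline. W sin 34° = 800.1 N down-slope; W cos 34° = 1186 N into the surface.
Perpendicular: N = W cos 34° − P sin 38° = 1186 − 222.9 = 963.3 N.
Along incline: P cos 38° + f = W sin 34° (friction acts up-slope) → f = 800.1 − 285.3 = 514.8 N.
|f| = 514.8 N ≤ μN = 578 N, so the crate is indeed static.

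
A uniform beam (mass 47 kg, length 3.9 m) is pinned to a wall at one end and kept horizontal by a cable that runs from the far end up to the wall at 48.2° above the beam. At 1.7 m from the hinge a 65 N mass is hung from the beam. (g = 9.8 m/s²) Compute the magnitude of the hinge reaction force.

Take torques about the hinge: T sin 48.2° · 3.9 = 47×9.8×1.95 + 65×1.7 = 1008.7 N·m.
So T = 1008.7 / (0.7455 × 3.9) = 346.94 N.
ΣF_x = 0: H_x = T cos 48.2° = 231.24 N.
ΣF_y = 0: H_y = (47×9.8 + 65) − T sin 48.2° = 525.6 − 258.63 = 266.97 N.
|H| = √(H_x² + H_y²) = √((231.24)² + (266.97)²) = 353.19 N.

|H| ≈ 353 N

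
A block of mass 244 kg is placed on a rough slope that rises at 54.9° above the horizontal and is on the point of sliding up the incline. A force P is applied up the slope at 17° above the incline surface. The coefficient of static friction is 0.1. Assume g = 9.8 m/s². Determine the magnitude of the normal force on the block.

On the verge of sliding up the incline, friction equals μN and acts down the slope.
Perpendicular: N + P sin 17° = W cos 54.9° = 1375 N.
Along incline: P cos 17° = W sin 54.9° + μN  with W sin 54.9° = 1956 N.
Solving the pair for P and N: P = 2125 N, N = 753.8 N (and f = μN = 75.38 N).

N ≈ 754 N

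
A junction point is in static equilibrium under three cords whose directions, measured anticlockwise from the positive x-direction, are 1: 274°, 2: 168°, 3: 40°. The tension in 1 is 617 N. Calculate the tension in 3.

T_3 ≈ 753 N

Resolve: ΣF_x = 617 cos 274° + T_2 cos 168° + T_3 cos 40° = 0.
        ΣF_y = 617 sin 274° + T_2 sin 168° + T_3 sin 40° = 0.
The known terms sum to (43.04, -615.5) N, so -0.9781 T_2 + 0.7660 T_3 = -43.04 and 0.2079 T_2 + 0.6428 T_3 = 615.5.
Solving simultaneously: T_2 = 633.4 N, T_3 = 752.7 N.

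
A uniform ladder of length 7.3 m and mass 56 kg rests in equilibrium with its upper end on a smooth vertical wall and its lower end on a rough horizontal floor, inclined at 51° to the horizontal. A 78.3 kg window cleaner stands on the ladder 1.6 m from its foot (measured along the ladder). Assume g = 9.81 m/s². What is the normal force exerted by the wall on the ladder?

N_wall ≈ 359 N

Torques about the foot: N_wall · 7.3 sin 51° = 56×9.81×3.65 cos 51° + 78.3×9.81×1.6 cos 51° → N_wall = 358.76 N.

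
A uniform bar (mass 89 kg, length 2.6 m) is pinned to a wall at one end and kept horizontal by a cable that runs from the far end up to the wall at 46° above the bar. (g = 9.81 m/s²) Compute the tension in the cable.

T ≈ 607 N

Take torques about the hinge: T sin 46° · 2.6 = 89×9.81×1.3 = 1135 N·m.
So T = 1135 / (0.7193 × 2.6) = 606.87 N.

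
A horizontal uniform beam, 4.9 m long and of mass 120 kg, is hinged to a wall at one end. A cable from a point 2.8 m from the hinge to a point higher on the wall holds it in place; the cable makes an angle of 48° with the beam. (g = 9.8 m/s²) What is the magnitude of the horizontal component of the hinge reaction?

H_x ≈ 927 N

Take torques about the hinge: T sin 48° · 2.8 = 120×9.8×2.45 = 2881.2 N·m.
So T = 2881.2 / (0.7431 × 2.8) = 1384.7 N.
ΣF_x = 0: H_x = T cos 48° = 926.52 N.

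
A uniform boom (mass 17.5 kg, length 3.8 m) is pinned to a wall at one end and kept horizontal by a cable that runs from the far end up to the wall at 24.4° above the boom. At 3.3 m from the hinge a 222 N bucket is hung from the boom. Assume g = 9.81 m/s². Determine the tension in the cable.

Take torques about the hinge: T sin 24.4° · 3.8 = 17.5×9.81×1.9 + 222×3.3 = 1058.8 N·m.
So T = 1058.8 / (0.4131 × 3.8) = 674.47 N.

T ≈ 674 N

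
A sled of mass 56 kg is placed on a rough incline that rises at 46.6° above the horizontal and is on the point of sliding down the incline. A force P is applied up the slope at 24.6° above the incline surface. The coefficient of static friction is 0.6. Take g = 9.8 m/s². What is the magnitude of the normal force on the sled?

N ≈ 268 N

On the verge of sliding down the incline, friction equals μN and acts up the slope.
Perpendicular: N + P sin 24.6° = W cos 46.6° = 377.1 N.
Along incline: P cos 24.6° + μN = W sin 46.6° with W sin 46.6° = 398.7 N.
Solving the pair for P and N: P = 261.6 N, N = 268.2 N (and f = μN = 160.9 N).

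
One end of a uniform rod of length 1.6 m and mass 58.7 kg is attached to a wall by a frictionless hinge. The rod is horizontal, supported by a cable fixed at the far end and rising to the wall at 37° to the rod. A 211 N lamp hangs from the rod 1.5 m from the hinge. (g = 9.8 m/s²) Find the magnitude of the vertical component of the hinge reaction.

Take torques about the hinge: T sin 37° · 1.6 = 58.7×9.8×0.8 + 211×1.5 = 776.71 N·m.
So T = 776.71 / (0.6018 × 1.6) = 806.63 N.
ΣF_y = 0: H_y = (58.7×9.8 + 211) − T sin 37° = 786.26 − 485.44 = 300.82 N.

|H_y| ≈ 301 N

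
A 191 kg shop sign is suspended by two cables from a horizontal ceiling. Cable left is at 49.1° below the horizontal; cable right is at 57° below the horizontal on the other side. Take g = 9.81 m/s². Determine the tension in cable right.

Weight W = 191 × 9.81 = 1874 N acts straight down.
Horizontal: T_left cos 49.1° = T_right cos 57°  →  T_left = 0.8318 T_right.
Vertical: T_left sin 49.1° + T_right sin 57° = 1874.
Substituting the horizontal relation into the vertical equation gives 1.467 T_right = 1874, so T_right = 1277 N.

T_right ≈ 1280 N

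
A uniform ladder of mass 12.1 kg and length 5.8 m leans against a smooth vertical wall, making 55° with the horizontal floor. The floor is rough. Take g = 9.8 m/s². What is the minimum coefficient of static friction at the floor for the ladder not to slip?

μ_min ≈ 0.350

ΣF_y = 0: N_floor = 12.1×9.8 = 118.58 N.
Torques about the foot: N_wall · 5.8 sin 55° = 12.1×9.8×2.9 cos 55° → N_wall = 41.515 N.
ΣF_x = 0: f_floor = N_wall = 41.515 N.
μ_min = f_floor / N_floor = 41.515 / 118.58 = 0.3501.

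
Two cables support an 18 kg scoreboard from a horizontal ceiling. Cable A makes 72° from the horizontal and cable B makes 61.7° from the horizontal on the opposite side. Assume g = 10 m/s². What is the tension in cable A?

T_A ≈ 118 N

Weight W = 18 × 10 = 180 N acts straight down.
Horizontal: T_A cos 72° = T_B cos 61.7°  →  T_B = 0.6518 T_A.
Vertical: T_A sin 72° + T_B sin 61.7° = 180.
Substituting the horizontal relation into the vertical equation gives 1.525 T_A = 180, so T_A = 118 N.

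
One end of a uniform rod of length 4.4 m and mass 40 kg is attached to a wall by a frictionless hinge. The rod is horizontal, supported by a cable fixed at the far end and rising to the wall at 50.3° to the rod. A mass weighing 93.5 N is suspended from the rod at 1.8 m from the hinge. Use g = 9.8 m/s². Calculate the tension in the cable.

T ≈ 304 N

Take torques about the hinge: T sin 50.3° · 4.4 = 40×9.8×2.2 + 93.5×1.8 = 1030.7 N·m.
So T = 1030.7 / (0.7694 × 4.4) = 304.46 N.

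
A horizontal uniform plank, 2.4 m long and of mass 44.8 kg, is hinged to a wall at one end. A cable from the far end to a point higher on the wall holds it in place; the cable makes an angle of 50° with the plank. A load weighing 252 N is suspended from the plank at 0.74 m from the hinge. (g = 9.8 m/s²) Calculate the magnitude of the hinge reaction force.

|H| ≈ 466 N

Take torques about the hinge: T sin 50° · 2.4 = 44.8×9.8×1.2 + 252×0.74 = 713.33 N·m.
So T = 713.33 / (0.7660 × 2.4) = 387.99 N.
ΣF_x = 0: H_x = T cos 50° = 249.4 N.
ΣF_y = 0: H_y = (44.8×9.8 + 252) − T sin 50° = 691.04 − 297.22 = 393.82 N.
|H| = √(H_x² + H_y²) = √((249.4)² + (393.82)²) = 466.15 N.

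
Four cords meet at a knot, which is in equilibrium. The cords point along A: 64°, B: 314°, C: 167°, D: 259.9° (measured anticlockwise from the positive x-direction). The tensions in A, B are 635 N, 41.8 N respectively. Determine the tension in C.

Resolve: ΣF_x = 635 cos 64° + 41.8 cos 314° + T_C cos 167° + T_D cos 259.9° = 0.
        ΣF_y = 635 sin 64° + 41.8 sin 314° + T_C sin 167° + T_D sin 259.9° = 0.
The known terms sum to (307.4, 540.7) N, so -0.9744 T_C − 0.1754 T_D = -307.4 and 0.2250 T_C − 0.9845 T_D = -540.7.
Solving simultaneously: T_C = 208.1 N, T_D = 596.7 N.

T_C ≈ 208 N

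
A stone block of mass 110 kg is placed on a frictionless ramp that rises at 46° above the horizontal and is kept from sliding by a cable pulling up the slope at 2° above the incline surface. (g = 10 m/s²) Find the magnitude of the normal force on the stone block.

Take axes along and perpendicular to the incline. Weight components: W sin 46° = 791.3 N down-slope, W cos 46° = 764.1 N into the surface.
Along incline: T cos 2° = W sin 46° → T = 791.8 N.
Perpendicular: N = W cos 46° − T sin 2° = 736.5 N.

N ≈ 736 N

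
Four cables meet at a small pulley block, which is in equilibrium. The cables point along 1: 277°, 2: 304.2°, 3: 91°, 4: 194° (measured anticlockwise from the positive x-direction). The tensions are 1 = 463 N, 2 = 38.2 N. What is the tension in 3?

Resolve: ΣF_x = 463 cos 277° + 38.2 cos 304.2° + T_3 cos 91° + T_4 cos 194° = 0.
        ΣF_y = 463 sin 277° + 38.2 sin 304.2° + T_3 sin 91° + T_4 sin 194° = 0.
The known terms sum to (77.9, -491.1) N, so -0.0175 T_3 − 0.9703 T_4 = -77.9 and 0.9998 T_3 − 0.2419 T_4 = 491.1.
Solving simultaneously: T_3 = 508.4 N, T_4 = 71.14 N.

T_3 ≈ 508 N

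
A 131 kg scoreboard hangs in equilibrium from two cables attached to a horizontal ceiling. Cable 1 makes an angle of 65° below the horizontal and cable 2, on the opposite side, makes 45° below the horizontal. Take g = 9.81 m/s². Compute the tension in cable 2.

Weight W = 131 × 9.81 = 1285 N acts straight down.
Horizontal: T_1 cos 65° = T_2 cos 45°  →  T_1 = 1.673 T_2.
Vertical: T_1 sin 65° + T_2 sin 45° = 1285.
Substituting the horizontal relation into the vertical equation gives 2.224 T_2 = 1285, so T_2 = 578 N.

T_2 ≈ 578 N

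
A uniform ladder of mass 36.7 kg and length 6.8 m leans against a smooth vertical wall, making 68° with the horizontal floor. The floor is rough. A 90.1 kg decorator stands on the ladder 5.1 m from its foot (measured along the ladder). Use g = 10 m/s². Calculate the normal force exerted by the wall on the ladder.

Torques about the foot: N_wall · 6.8 sin 68° = 36.7×10×3.4 cos 68° + 90.1×10×5.1 cos 68° → N_wall = 347.16 N.

N_wall ≈ 347 N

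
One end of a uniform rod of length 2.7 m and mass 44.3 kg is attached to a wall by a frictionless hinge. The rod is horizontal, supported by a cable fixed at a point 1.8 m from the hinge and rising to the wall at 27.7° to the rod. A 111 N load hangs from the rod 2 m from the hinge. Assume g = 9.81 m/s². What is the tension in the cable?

Take torques about the hinge: T sin 27.7° · 1.8 = 44.3×9.81×1.35 + 111×2 = 808.69 N·m.
So T = 808.69 / (0.4648 × 1.8) = 966.5 N.

T ≈ 967 N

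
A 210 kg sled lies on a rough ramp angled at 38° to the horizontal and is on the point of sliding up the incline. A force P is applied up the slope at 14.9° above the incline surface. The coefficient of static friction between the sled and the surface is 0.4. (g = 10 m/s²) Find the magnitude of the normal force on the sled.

N ≈ 1180 N

On the verge of sliding up the incline, friction equals μN and acts down the slope.
Perpendicular: N + P sin 14.9° = W cos 38° = 1655 N.
Along incline: P cos 14.9° = W sin 38° + μN  with W sin 38° = 1293 N.
Solving the pair for P and N: P = 1828 N, N = 1185 N (and f = μN = 473.9 N).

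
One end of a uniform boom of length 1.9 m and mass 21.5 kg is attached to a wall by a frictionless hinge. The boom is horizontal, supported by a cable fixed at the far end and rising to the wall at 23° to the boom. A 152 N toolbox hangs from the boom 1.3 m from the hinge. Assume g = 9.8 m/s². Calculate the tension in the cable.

T ≈ 536 N

Take torques about the hinge: T sin 23° · 1.9 = 21.5×9.8×0.95 + 152×1.3 = 397.76 N·m.
So T = 397.76 / (0.3907 × 1.9) = 535.79 N.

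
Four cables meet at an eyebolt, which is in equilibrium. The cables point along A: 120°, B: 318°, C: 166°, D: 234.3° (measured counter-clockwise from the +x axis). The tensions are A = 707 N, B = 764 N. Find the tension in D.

T_D ≈ 161 N

Resolve: ΣF_x = 707 cos 120° + 764 cos 318° + T_C cos 166° + T_D cos 234.3° = 0.
        ΣF_y = 707 sin 120° + 764 sin 318° + T_C sin 166° + T_D sin 234.3° = 0.
The known terms sum to (214.3, 101.1) N, so -0.9703 T_C − 0.5835 T_D = -214.3 and 0.2419 T_C − 0.8121 T_D = -101.1.
Solving simultaneously: T_C = 123.8 N, T_D = 161.3 N.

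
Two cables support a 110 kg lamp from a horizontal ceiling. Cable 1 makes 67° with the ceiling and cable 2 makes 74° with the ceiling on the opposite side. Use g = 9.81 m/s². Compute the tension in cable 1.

T_1 ≈ 473 N

Weight W = 110 × 9.81 = 1079 N acts straight down.
Horizontal: T_1 cos 67° = T_2 cos 74°  →  T_2 = 1.418 T_1.
Vertical: T_1 sin 67° + T_2 sin 74° = 1079.
Substituting the horizontal relation into the vertical equation gives 2.283 T_1 = 1079, so T_1 = 472.6 N.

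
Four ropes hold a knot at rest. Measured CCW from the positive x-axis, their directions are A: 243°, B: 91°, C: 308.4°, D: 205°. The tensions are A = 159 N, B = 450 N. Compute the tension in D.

Resolve: ΣF_x = 159 cos 243° + 450 cos 91° + T_C cos 308.4° + T_D cos 205° = 0.
        ΣF_y = 159 sin 243° + 450 sin 91° + T_C sin 308.4° + T_D sin 205° = 0.
The known terms sum to (-80.04, 308.3) N, so 0.6211 T_C − 0.9063 T_D = 80.04 and -0.7837 T_C − 0.4226 T_D = -308.3.
Solving simultaneously: T_C = 322 N, T_D = 132.4 N.

T_D ≈ 132 N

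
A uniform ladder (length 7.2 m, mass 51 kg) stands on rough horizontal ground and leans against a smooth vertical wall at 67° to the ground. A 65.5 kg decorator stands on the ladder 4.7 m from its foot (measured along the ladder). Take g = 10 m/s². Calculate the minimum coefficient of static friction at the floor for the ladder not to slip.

ΣF_y = 0: N_floor = 51×10 + 65.5×10 = 1165 N.
Torques about the foot: N_wall · 7.2 sin 67° = 51×10×3.6 cos 67° + 65.5×10×4.7 cos 67° → N_wall = 289.73 N.
ΣF_x = 0: f_floor = N_wall = 289.73 N.
μ_min = f_floor / N_floor = 289.73 / 1165 = 0.2487.

μ_min ≈ 0.249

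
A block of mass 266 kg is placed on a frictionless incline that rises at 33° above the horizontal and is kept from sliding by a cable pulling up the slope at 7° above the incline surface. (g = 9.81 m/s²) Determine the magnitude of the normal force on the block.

N ≈ 2010 N

Take axes along and perpendicular to the incline. Weight components: W sin 33° = 1421 N down-slope, W cos 33° = 2188 N into the surface.
Along incline: T cos 7° = W sin 33° → T = 1432 N.
Perpendicular: N = W cos 33° − T sin 7° = 2014 N.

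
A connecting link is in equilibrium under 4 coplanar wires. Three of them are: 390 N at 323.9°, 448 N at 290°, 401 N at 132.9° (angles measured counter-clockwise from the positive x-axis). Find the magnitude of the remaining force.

F ≈ 407 N

Sum the known components: ΣF_x = 195.4 N, ΣF_y = -357 N.
For equilibrium the remaining force must supply (−ΣF_x, −ΣF_y) = (-195.4, 357) N.
Magnitude = √((-195.4)² + (357)²) = 407 N; direction = atan2(357, -195.4) = 118.7°.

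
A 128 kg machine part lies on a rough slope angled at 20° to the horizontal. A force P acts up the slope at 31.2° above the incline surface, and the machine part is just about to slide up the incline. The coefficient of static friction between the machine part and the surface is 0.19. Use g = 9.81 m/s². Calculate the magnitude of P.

P ≈ 685 N

On the verge of sliding up the incline, friction equals μN and acts down the slope.
Perpendicular: N + P sin 31.2° = W cos 20° = 1180 N.
Along incline: P cos 31.2° = W sin 20° + μN  with W sin 20° = 429.5 N.
Solving the pair for P and N: P = 685.3 N, N = 824.9 N (and f = μN = 156.7 N).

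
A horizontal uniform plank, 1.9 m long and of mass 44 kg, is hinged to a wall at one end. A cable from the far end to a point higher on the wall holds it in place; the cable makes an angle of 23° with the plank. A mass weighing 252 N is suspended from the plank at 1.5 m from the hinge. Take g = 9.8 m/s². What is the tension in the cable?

T ≈ 1060 N

Take torques about the hinge: T sin 23° · 1.9 = 44×9.8×0.95 + 252×1.5 = 787.64 N·m.
So T = 787.64 / (0.3907 × 1.9) = 1061 N.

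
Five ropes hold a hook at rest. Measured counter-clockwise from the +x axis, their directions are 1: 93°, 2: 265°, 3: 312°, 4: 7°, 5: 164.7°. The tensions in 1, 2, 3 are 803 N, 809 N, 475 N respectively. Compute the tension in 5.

Resolve: ΣF_x = 803 cos 93° + 809 cos 265° + 475 cos 312° + T_4 cos 7° + T_5 cos 164.7° = 0.
        ΣF_y = 803 sin 93° + 809 sin 265° + 475 sin 312° + T_4 sin 7° + T_5 sin 164.7° = 0.
The known terms sum to (205.3, -357) N, so 0.9925 T_4 − 0.9646 T_5 = -205.3 and 0.1219 T_4 + 0.2639 T_5 = 357.
Solving simultaneously: T_4 = 764.7 N, T_5 = 999.8 N.

T_5 ≈ 1000 N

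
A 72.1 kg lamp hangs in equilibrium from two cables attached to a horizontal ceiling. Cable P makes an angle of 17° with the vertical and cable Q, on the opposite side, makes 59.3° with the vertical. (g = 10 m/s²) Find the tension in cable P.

T_P ≈ 638 N

Angles from the horizontal: cable P is 90° − 17° = 73°, cable Q is 90° − 59.3° = 30.7°.
Weight W = 72.1 × 10 = 721 N acts straight down.
Horizontal: T_P cos 73° = T_Q cos 30.7°  →  T_Q = 0.34 T_P.
Vertical: T_P sin 73° + T_Q sin 30.7° = 721.
Substituting the horizontal relation into the vertical equation gives 1.13 T_P = 721, so T_P = 638.1 N.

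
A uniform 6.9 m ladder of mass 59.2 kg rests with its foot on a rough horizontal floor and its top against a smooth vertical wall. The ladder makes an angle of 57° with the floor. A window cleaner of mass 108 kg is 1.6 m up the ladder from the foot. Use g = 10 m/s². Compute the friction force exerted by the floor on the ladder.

f ≈ 355 N

Torques about the foot: N_wall · 6.9 sin 57° = 59.2×10×3.45 cos 57° + 108×10×1.6 cos 57° → N_wall = 354.86 N.
ΣF_x = 0: f_floor = N_wall = 354.86 N.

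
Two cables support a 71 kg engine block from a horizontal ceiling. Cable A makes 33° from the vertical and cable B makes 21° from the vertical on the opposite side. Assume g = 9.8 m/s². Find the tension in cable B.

Angles from the horizontal: cable A is 90° − 33° = 57°, cable B is 90° − 21° = 69°.
Weight W = 71 × 9.8 = 695.8 N acts straight down.
Horizontal: T_A cos 57° = T_B cos 69°  →  T_A = 0.658 T_B.
Vertical: T_A sin 57° + T_B sin 69° = 695.8.
Substituting the horizontal relation into the vertical equation gives 1.485 T_B = 695.8, so T_B = 468.4 N.

T_B ≈ 468 N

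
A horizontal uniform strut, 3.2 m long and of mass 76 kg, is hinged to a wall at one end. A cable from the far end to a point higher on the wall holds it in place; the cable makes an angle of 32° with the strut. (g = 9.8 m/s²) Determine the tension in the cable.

T ≈ 703 N

Take torques about the hinge: T sin 32° · 3.2 = 76×9.8×1.6 = 1191.7 N·m.
So T = 1191.7 / (0.5299 × 3.2) = 702.75 N.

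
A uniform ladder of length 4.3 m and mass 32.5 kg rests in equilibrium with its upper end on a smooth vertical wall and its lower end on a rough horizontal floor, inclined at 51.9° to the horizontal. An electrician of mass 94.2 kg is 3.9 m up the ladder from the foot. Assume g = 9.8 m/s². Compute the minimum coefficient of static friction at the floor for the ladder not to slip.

ΣF_y = 0: N_floor = 32.5×9.8 + 94.2×9.8 = 1241.7 N.
Torques about the foot: N_wall · 4.3 sin 51.9° = 32.5×9.8×2.15 cos 51.9° + 94.2×9.8×3.9 cos 51.9° → N_wall = 781.38 N.
ΣF_x = 0: f_floor = N_wall = 781.38 N.
μ_min = f_floor / N_floor = 781.38 / 1241.7 = 0.6293.

μ_min ≈ 0.629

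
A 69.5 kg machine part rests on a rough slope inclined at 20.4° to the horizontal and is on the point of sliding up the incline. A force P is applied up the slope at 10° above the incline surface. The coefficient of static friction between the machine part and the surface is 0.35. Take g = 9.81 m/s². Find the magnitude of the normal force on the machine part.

On the verge of sliding up the incline, friction equals μN and acts down the slope.
Perpendicular: N + P sin 10° = W cos 20.4° = 639 N.
Along incline: P cos 10° = W sin 20.4° + μN  with W sin 20.4° = 237.7 N.
Solving the pair for P and N: P = 441.2 N, N = 562.4 N (and f = μN = 196.8 N).

N ≈ 562 N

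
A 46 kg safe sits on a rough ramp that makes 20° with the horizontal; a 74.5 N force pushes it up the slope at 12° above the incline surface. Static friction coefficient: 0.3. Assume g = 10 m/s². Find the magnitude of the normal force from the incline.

Axes along / perpendicular to the incline. W sin 20° = 157.3 N down-slope; W cos 20° = 432.3 N into the surface.
Perpendicular: N = W cos 20° − P sin 12° = 432.3 − 15.49 = 416.8 N.
Along incline: P cos 12° + f = W sin 20° (friction acts up-slope) → f = 157.3 − 72.87 = 84.46 N.
|f| = 84.46 N ≤ μN = 125 N, so the safe is indeed static.

N ≈ 417 N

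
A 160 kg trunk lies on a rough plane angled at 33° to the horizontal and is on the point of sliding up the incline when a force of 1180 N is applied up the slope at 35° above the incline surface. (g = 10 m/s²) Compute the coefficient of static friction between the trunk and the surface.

μ ≈ 0.143

On the verge of sliding up the incline, friction is at its maximum μN and acts down the slope.
Perpendicular to incline: N = W cos 33° − P sin 35° = 1342 − 676.8 = 665.1 N.
Along incline: P cos 35° − μN = W sin 33° → μ = −(W sin 33° − P cos 35°) / N = 0.1431.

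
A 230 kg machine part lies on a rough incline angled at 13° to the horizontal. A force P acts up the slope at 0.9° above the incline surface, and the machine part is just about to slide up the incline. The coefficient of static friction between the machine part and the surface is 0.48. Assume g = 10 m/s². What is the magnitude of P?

P ≈ 1580 N

On the verge of sliding up the incline, friction equals μN and acts down the slope.
Perpendicular: N + P sin 0.9° = W cos 13° = 2241 N.
Along incline: P cos 0.9° = W sin 13° + μN  with W sin 13° = 517.4 N.
Solving the pair for P and N: P = 1581 N, N = 2216 N (and f = μN = 1064 N).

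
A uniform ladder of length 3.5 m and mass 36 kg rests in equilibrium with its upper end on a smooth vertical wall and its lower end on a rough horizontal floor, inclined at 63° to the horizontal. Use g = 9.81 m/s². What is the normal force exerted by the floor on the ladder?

N_floor ≈ 353 N

ΣF_y = 0: N_floor = 36×9.81 = 353.16 N.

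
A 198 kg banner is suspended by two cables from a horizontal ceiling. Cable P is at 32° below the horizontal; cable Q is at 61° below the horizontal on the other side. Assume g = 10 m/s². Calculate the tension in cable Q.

T_Q ≈ 1680 N

Weight W = 198 × 10 = 1980 N acts straight down.
Horizontal: T_P cos 32° = T_Q cos 61°  →  T_P = 0.5717 T_Q.
Vertical: T_P sin 32° + T_Q sin 61° = 1980.
Substituting the horizontal relation into the vertical equation gives 1.178 T_Q = 1980, so T_Q = 1681 N.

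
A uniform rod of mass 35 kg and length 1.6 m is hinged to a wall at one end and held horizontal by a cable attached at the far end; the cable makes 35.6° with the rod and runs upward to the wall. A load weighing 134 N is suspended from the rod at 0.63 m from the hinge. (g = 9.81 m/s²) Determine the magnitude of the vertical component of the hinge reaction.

|H_y| ≈ 253 N

Take torques about the hinge: T sin 35.6° · 1.6 = 35×9.81×0.8 + 134×0.63 = 359.1 N·m.
So T = 359.1 / (0.5821 × 1.6) = 385.55 N.
ΣF_y = 0: H_y = (35×9.81 + 134) − T sin 35.6° = 477.35 − 224.44 = 252.91 N.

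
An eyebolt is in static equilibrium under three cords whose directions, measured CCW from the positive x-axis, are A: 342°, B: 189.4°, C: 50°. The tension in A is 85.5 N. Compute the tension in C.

T_C ≈ 60.5 N

Resolve: ΣF_x = 85.5 cos 342° + T_B cos 189.4° + T_C cos 50° = 0.
        ΣF_y = 85.5 sin 342° + T_B sin 189.4° + T_C sin 50° = 0.
The known terms sum to (81.32, -26.42) N, so -0.9866 T_B + 0.6428 T_C = -81.32 and -0.1633 T_B + 0.7660 T_C = 26.42.
Solving simultaneously: T_B = 121.8 N, T_C = 60.46 N.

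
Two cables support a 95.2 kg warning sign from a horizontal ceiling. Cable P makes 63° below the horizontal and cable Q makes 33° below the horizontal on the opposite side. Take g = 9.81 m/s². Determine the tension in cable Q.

T_Q ≈ 426 N

Weight W = 95.2 × 9.81 = 933.9 N acts straight down.
Horizontal: T_P cos 63° = T_Q cos 33°  →  T_P = 1.847 T_Q.
Vertical: T_P sin 63° + T_Q sin 33° = 933.9.
Substituting the horizontal relation into the vertical equation gives 2.191 T_Q = 933.9, so T_Q = 426.3 N.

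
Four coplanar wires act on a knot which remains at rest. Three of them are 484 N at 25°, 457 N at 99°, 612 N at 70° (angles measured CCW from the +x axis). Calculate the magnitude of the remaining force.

Sum the known components: ΣF_x = 576.5 N, ΣF_y = 1231 N.
For equilibrium the remaining force must supply (−ΣF_x, −ΣF_y) = (-576.5, -1231) N.
Magnitude = √((-576.5)² + (-1231)²) = 1359 N; direction = atan2(-1231, -576.5) = 244.9°.

F ≈ 1360 N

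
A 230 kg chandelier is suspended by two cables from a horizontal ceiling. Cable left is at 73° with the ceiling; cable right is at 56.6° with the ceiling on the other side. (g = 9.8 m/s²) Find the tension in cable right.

T_right ≈ 855 N

Weight W = 230 × 9.8 = 2254 N acts straight down.
Horizontal: T_left cos 73° = T_right cos 56.6°  →  T_left = 1.883 T_right.
Vertical: T_left sin 73° + T_right sin 56.6° = 2254.
Substituting the horizontal relation into the vertical equation gives 2.635 T_right = 2254, so T_right = 855.3 N.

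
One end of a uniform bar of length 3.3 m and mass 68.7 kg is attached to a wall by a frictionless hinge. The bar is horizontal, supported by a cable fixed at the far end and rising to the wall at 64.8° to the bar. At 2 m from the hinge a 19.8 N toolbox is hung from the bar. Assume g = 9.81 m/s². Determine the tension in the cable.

Take torques about the hinge: T sin 64.8° · 3.3 = 68.7×9.81×1.65 + 19.8×2 = 1151.6 N·m.
So T = 1151.6 / (0.9048 × 3.3) = 385.68 N.

T ≈ 386 N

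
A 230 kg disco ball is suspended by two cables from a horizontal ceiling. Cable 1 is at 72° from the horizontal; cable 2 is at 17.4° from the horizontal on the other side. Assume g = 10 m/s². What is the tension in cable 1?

Weight W = 230 × 10 = 2300 N acts straight down.
Horizontal: T_1 cos 72° = T_2 cos 17.4°  →  T_2 = 0.3238 T_1.
Vertical: T_1 sin 72° + T_2 sin 17.4° = 2300.
Substituting the horizontal relation into the vertical equation gives 1.048 T_1 = 2300, so T_1 = 2195 N.

T_1 ≈ 2190 N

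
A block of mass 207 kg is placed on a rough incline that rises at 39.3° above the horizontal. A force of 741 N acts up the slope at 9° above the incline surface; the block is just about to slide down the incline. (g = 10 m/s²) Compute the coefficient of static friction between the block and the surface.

μ ≈ 0.390

On the verge of sliding down the incline, friction is at its maximum μN and acts up the slope.
Perpendicular to incline: N = W cos 39.3° − P sin 9° = 1602 − 115.9 = 1486 N.
Along incline: P cos 9° + μN = W sin 39.3° → μ = (W sin 39.3° − P cos 9°) / N = 0.3898.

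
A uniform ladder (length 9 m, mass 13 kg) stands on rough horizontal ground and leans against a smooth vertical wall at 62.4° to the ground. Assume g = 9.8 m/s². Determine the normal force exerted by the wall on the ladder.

N_wall ≈ 33.3 N

Torques about the foot: N_wall · 9 sin 62.4° = 13×9.8×4.5 cos 62.4° → N_wall = 33.302 N.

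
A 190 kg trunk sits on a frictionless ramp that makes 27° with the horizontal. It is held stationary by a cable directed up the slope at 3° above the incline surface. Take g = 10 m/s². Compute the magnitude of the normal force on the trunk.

Take axes along and perpendicular to the incline. Weight components: W sin 27° = 862.6 N down-slope, W cos 27° = 1693 N into the surface.
Along incline: T cos 3° = W sin 27° → T = 863.8 N.
Perpendicular: N = W cos 27° − T sin 3° = 1648 N.

N ≈ 1650 N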